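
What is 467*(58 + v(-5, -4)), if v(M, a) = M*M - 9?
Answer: 34558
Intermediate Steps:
v(M, a) = -9 + M² (v(M, a) = M² - 9 = -9 + M²)
467*(58 + v(-5, -4)) = 467*(58 + (-9 + (-5)²)) = 467*(58 + (-9 + 25)) = 467*(58 + 16) = 467*74 = 34558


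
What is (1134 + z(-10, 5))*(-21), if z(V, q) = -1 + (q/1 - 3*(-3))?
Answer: -24087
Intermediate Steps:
z(V, q) = 8 + q (z(V, q) = -1 + (q*1 + 9) = -1 + (q + 9) = -1 + (9 + q) = 8 + q)
(1134 + z(-10, 5))*(-21) = (1134 + (8 + 5))*(-21) = (1134 + 13)*(-21) = 1147*(-21) = -24087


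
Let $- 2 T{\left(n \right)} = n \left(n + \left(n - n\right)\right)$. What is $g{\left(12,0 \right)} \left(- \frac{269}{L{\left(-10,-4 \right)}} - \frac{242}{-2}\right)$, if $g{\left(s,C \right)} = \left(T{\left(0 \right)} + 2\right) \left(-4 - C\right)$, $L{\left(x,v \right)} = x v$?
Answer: $- \frac{4571}{5} \approx -914.2$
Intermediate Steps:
$L{\left(x,v \right)} = v x$
$T{\left(n \right)} = - \frac{n^{2}}{2}$ ($T{\left(n \right)} = - \frac{n \left(n + \left(n - n\right)\right)}{2} = - \frac{n \left(n + 0\right)}{2} = - \frac{n n}{2} = - \frac{n^{2}}{2}$)
$g{\left(s,C \right)} = -8 - 2 C$ ($g{\left(s,C \right)} = \left(- \frac{0^{2}}{2} + 2\right) \left(-4 - C\right) = \left(\left(- \frac{1}{2}\right) 0 + 2\right) \left(-4 - C\right) = \left(0 + 2\right) \left(-4 - C\right) = 2 \left(-4 - C\right) = -8 - 2 C$)
$g{\left(12,0 \right)} \left(- \frac{269}{L{\left(-10,-4 \right)}} - \frac{242}{-2}\right) = \left(-8 - 0\right) \left(- \frac{269}{\left(-4\right) \left(-10\right)} - \frac{242}{-2}\right) = \left(-8 + 0\right) \left(- \frac{269}{40} - -121\right) = - 8 \left(\left(-269\right) \frac{1}{40} + 121\right) = - 8 \left(- \frac{269}{40} + 121\right) = \left(-8\right) \frac{4571}{40} = - \frac{4571}{5}$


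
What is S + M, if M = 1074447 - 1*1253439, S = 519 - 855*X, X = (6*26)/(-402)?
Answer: -11935461/67 ≈ -1.7814e+5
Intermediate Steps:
X = -26/67 (X = 156*(-1/402) = -26/67 ≈ -0.38806)
S = 57003/67 (S = 519 - 855*(-26/67) = 519 + 22230/67 = 57003/67 ≈ 850.79)
M = -178992 (M = 1074447 - 1253439 = -178992)
S + M = 57003/67 - 178992 = -11935461/67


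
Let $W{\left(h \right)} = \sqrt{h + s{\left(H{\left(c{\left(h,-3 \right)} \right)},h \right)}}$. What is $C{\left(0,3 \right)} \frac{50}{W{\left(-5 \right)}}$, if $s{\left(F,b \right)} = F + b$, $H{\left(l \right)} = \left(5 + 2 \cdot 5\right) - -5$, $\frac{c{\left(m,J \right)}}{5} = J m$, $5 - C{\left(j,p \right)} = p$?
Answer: $10 \sqrt{10} \approx 31.623$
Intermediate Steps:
$C{\left(j,p \right)} = 5 - p$
$c{\left(m,J \right)} = 5 J m$
$H{\left(l \right)} = 20$ ($H{\left(l \right)} = \left(5 + 10\right) + 5 = 15 + 5 = 20$)
$W{\left(h \right)} = \sqrt{20 + 2 h}$ ($W{\left(h \right)} = \sqrt{h + \left(20 + h\right)} = \sqrt{20 + 2 h}$)
$C{\left(0,3 \right)} \frac{50}{W{\left(-5 \right)}} = \left(5 - 3\right) \frac{50}{\sqrt{20 + 2 \left(-5\right)}} = \left(5 - 3\right) \frac{50}{\sqrt{20 - 10}} = 2 \frac{50}{\sqrt{10}} = 2 \cdot 50 \frac{\sqrt{10}}{10} = 2 \cdot 5 \sqrt{10} = 10 \sqrt{10}$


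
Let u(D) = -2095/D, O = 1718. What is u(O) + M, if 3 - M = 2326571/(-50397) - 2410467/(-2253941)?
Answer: 9147886919587859/195150823343286 ≈ 46.876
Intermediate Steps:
M = 5463249054643/113591864577 (M = 3 - (2326571/(-50397) - 2410467/(-2253941)) = 3 - (2326571*(-1/50397) - 2410467*(-1/2253941)) = 3 - (-2326571/50397 + 2410467/2253941) = 3 - 1*(-5122473460912/113591864577) = 3 + 5122473460912/113591864577 = 5463249054643/113591864577 ≈ 48.095)
u(O) + M = -2095/1718 + 5463249054643/113591864577 = 9147886919587859/195150823343286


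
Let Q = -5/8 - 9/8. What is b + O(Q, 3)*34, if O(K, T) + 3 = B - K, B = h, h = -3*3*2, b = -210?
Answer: -1729/2 ≈ -864.50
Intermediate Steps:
h = -18 (h = -9*2 = -18)
B = -18
Q = -7/4 (Q = -5*⅛ - 9*⅛ = -5/8 - 9/8 = -7/4 ≈ -1.7500)
O(K, T) = -21 - K (O(K, T) = -3 + (-18 - K) = -21 - K)
b + O(Q, 3)*34 = -210 + (-21 - 1*(-7/4))*34 = -210 + (-21 + 7/4)*34 = -210 - 77/4*34 = -210 - 1309/2 = -1729/2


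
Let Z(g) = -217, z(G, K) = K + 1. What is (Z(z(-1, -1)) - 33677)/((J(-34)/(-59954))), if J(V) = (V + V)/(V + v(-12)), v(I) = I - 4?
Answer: 25401010950/17 ≈ 1.4942e+9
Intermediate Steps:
v(I) = -4 + I
z(G, K) = 1 + K
J(V) = 2*V/(-16 + V) (J(V) = (V + V)/(V + (-4 - 12)) = (2*V)/(V - 16) = (2*V)/(-16 + V) = 2*V/(-16 + V))
(Z(z(-1, -1)) - 33677)/((J(-34)/(-59954))) = (-217 - 33677)/(((2*(-34)/(-16 - 34))/(-59954))) = -33894/((2*(-34)/(-50))*(-1/59954)) = -33894/((2*(-34)*(-1/50))*(-1/59954)) = -33894/((34/25)*(-1/59954)) = -33894/(-17/749425) = -33894*(-749425/17) = 25401010950/17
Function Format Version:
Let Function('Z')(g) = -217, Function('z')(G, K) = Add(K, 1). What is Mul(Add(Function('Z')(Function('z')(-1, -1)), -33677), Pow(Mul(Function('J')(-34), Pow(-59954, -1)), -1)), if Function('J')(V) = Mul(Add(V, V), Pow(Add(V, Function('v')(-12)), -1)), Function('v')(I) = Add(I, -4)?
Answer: Rational(25401010950, 17) ≈ 1.4942e+9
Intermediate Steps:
Function('v')(I) = Add(-4, I)
Function('z')(G, K) = Add(1, K)
Function('J')(V) = Mul(2, V, Pow(Add(-16, V), -1)) (Function('J')(V) = Mul(Add(V, V), Pow(Add(V, Add(-4, -12)), -1)) = Mul(Mul(2, V), Pow(Add(V, -16), -1)) = Mul(Mul(2, V), Pow(Add(-16, V), -1)) = Mul(2, V, Pow(Add(-16, V), -1)))
Mul(Add(Function('Z')(Function('z')(-1, -1)), -33677), Pow(Mul(Function('J')(-34), Pow(-59954, -1)), -1)) = Mul(Add(-217, -33677), Pow(Mul(Mul(2, -34, Pow(Add(-16, -34), -1)), Pow(-59954, -1)), -1)) = Mul(-33894, Pow(Mul(Mul(2, -34, Pow(-50, -1)), Rational(-1, 59954)), -1)) = Mul(-33894, Pow(Mul(Mul(2, -34, Rational(-1, 50)), Rational(-1, 59954)), -1)) = Mul(-33894, Pow(Mul(Rational(34, 25), Rational(-1, 59954)), -1)) = Mul(-33894, Pow(Rational(-17, 749425), -1)) = Mul(-33894, Rational(-749425, 17)) = Rational(25401010950, 17)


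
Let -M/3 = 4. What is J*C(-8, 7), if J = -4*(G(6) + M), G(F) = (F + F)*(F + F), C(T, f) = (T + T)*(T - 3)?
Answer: -92928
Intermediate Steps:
M = -12 (M = -3*4 = -12)
C(T, f) = 2*T*(-3 + T) (C(T, f) = (2*T)*(-3 + T) = 2*T*(-3 + T))
G(F) = 4*F² (G(F) = (2*F)*(2*F) = 4*F²)
J = -528 (J = -4*(4*6² - 12) = -4*(4*36 - 12) = -4*(144 - 12) = -4*132 = -528)
J*C(-8, 7) = -1056*(-8)*(-3 - 8) = -1056*(-8)*(-11) = -528*176 = -92928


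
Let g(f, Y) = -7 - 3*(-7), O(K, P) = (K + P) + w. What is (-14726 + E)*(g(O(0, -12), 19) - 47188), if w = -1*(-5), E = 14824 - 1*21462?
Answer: 1007825336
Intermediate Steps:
E = -6638 (E = 14824 - 21462 = -6638)
w = 5
O(K, P) = 5 + K + P (O(K, P) = (K + P) + 5 = 5 + K + P)
g(f, Y) = 14 (g(f, Y) = -7 + 21 = 14)
(-14726 + E)*(g(O(0, -12), 19) - 47188) = (-14726 - 6638)*(14 - 47188) = -21364*(-47174) = 1007825336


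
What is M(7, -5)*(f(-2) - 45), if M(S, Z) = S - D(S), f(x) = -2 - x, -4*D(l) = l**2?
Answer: -3465/4 ≈ -866.25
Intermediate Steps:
D(l) = -l**2/4
M(S, Z) = S + S**2/4 (M(S, Z) = S - (-1)*S**2/4 = S + S**2/4)
M(7, -5)*(f(-2) - 45) = ((1/4)*7*(4 + 7))*((-2 - 1*(-2)) - 45) = ((1/4)*7*11)*((-2 + 2) - 45) = 77*(0 - 45)/4 = (77/4)*(-45) = -3465/4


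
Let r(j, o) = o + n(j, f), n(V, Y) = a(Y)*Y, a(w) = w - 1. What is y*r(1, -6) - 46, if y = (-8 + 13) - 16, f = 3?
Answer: -46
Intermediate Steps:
a(w) = -1 + w
y = -11 (y = 5 - 16 = -11)
n(V, Y) = Y*(-1 + Y) (n(V, Y) = (-1 + Y)*Y = Y*(-1 + Y))
r(j, o) = 6 + o (r(j, o) = o + 3*(-1 + 3) = o + 3*2 = o + 6 = 6 + o)
y*r(1, -6) - 46 = -11*(6 - 6) - 46 = -11*0 - 46 = 0 - 46 = -46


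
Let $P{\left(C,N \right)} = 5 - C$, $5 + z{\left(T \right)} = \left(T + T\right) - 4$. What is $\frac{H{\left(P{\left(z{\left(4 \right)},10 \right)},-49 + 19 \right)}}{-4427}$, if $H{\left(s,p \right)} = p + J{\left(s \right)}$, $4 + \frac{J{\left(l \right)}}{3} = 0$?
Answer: $\frac{42}{4427} \approx 0.0094872$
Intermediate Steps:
$J{\left(l \right)} = -12$ ($J{\left(l \right)} = -12 + 3 \cdot 0 = -12 + 0 = -12$)
$z{\left(T \right)} = -9 + 2 T$ ($z{\left(T \right)} = -5 + \left(\left(T + T\right) - 4\right) = -5 + \left(2 T - 4\right) = -5 + \left(-4 + 2 T\right) = -9 + 2 T$)
$H{\left(s,p \right)} = -12 + p$ ($H{\left(s,p \right)} = p - 12 = -12 + p$)
$\frac{H{\left(P{\left(z{\left(4 \right)},10 \right)},-49 + 19 \right)}}{-4427} = \frac{-12 + \left(-49 + 19\right)}{-4427} = \left(-12 - 30\right) \left(- \frac{1}{4427}\right) = \left(-42\right) \left(- \frac{1}{4427}\right) = \frac{42}{4427}$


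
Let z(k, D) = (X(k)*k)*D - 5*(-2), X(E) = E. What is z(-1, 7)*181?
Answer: 3077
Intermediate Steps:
z(k, D) = 10 + D*k**2 (z(k, D) = (k*k)*D - 5*(-2) = k**2*D + 10 = D*k**2 + 10 = 10 + D*k**2)
z(-1, 7)*181 = (10 + 7*(-1)**2)*181 = (10 + 7*1)*181 = (10 + 7)*181 = 17*181 = 3077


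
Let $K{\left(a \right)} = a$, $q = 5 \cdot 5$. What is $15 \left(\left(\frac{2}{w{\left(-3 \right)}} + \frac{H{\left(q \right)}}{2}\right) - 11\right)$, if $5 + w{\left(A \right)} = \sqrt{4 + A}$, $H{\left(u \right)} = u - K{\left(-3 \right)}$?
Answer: $\frac{75}{2} \approx 37.5$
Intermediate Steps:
$q = 25$
$H{\left(u \right)} = 3 + u$ ($H{\left(u \right)} = u - -3 = u + 3 = 3 + u$)
$w{\left(A \right)} = -5 + \sqrt{4 + A}$
$15 \left(\left(\frac{2}{w{\left(-3 \right)}} + \frac{H{\left(q \right)}}{2}\right) - 11\right) = 15 \left(\left(\frac{2}{-5 + \sqrt{4 - 3}} + \frac{3 + 25}{2}\right) - 11\right) = 15 \left(\left(\frac{2}{-5 + \sqrt{1}} + 28 \cdot \frac{1}{2}\right) - 11\right) = 15 \left(\left(\frac{2}{-5 + 1} + 14\right) - 11\right) = 15 \left(\left(\frac{2}{-4} + 14\right) - 11\right) = 15 \left(\left(2 \left(- \frac{1}{4}\right) + 14\right) - 11\right) = 15 \left(\left(- \frac{1}{2} + 14\right) - 11\right) = 15 \left(\frac{27}{2} - 11\right) = 15 \cdot \frac{5}{2} = \frac{75}{2}$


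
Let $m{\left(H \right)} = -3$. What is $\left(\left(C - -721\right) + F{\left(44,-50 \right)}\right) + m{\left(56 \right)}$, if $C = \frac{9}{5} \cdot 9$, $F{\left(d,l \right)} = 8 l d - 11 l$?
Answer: $- \frac{81579}{5} \approx -16316.0$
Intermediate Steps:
$F{\left(d,l \right)} = - 11 l + 8 d l$ ($F{\left(d,l \right)} = 8 d l - 11 l = - 11 l + 8 d l$)
$C = \frac{81}{5}$ ($C = 9 \cdot \frac{1}{5} \cdot 9 = \frac{9}{5} \cdot 9 = \frac{81}{5} \approx 16.2$)
$\left(\left(C - -721\right) + F{\left(44,-50 \right)}\right) + m{\left(56 \right)} = \left(\left(\frac{81}{5} - -721\right) - 50 \left(-11 + 8 \cdot 44\right)\right) - 3 = \left(\left(\frac{81}{5} + 721\right) - 50 \left(-11 + 352\right)\right) - 3 = \left(\frac{3686}{5} - 17050\right) - 3 = - \frac{81564}{5} - 3 = - \frac{81579}{5}$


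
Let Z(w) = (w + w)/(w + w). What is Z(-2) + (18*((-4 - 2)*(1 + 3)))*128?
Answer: -55295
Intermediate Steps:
Z(w) = 1 (Z(w) = (2*w)/((2*w)) = (2*w)*(1/(2*w)) = 1)
Z(-2) + (18*((-4 - 2)*(1 + 3)))*128 = 1 + (18*((-4 - 2)*(1 + 3)))*128 = 1 + (18*(-6*4))*128 = 1 + (18*(-24))*128 = 1 - 432*128 = 1 - 55296 = -55295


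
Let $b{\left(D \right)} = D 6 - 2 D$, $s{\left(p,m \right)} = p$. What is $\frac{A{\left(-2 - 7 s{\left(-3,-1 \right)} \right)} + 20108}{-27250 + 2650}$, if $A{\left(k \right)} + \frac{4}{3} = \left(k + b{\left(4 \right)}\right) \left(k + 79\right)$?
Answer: $- \frac{7061}{7380} \approx -0.95677$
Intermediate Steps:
$b{\left(D \right)} = 4 D$ ($b{\left(D \right)} = 6 D - 2 D = 4 D$)
$A{\left(k \right)} = - \frac{4}{3} + \left(16 + k\right) \left(79 + k\right)$ ($A{\left(k \right)} = - \frac{4}{3} + \left(k + 4 \cdot 4\right) \left(k + 79\right) = - \frac{4}{3} + \left(k + 16\right) \left(79 + k\right) = - \frac{4}{3} + \left(16 + k\right) \left(79 + k\right)$)
$\frac{A{\left(-2 - 7 s{\left(-3,-1 \right)} \right)} + 20108}{-27250 + 2650} = \frac{\left(\frac{3788}{3} + \left(-2 - -21\right)^{2} + 95 \left(-2 - -21\right)\right) + 20108}{-27250 + 2650} = \frac{\left(\frac{3788}{3} + \left(-2 + 21\right)^{2} + 95 \left(-2 + 21\right)\right) + 20108}{-24600} = \left(\left(\frac{3788}{3} + 19^{2} + 95 \cdot 19\right) + 20108\right) \left(- \frac{1}{24600}\right) = \left(\left(\frac{3788}{3} + 361 + 1805\right) + 20108\right) \left(- \frac{1}{24600}\right) = \left(\frac{10286}{3} + 20108\right) \left(- \frac{1}{24600}\right) = \frac{70610}{3} \left(- \frac{1}{24600}\right) = - \frac{7061}{7380}$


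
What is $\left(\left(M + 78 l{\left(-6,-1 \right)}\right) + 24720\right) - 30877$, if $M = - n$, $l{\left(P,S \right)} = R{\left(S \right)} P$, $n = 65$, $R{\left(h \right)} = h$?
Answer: $-5754$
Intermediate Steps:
$l{\left(P,S \right)} = P S$ ($l{\left(P,S \right)} = S P = P S$)
$M = -65$ ($M = \left(-1\right) 65 = -65$)
$\left(\left(M + 78 l{\left(-6,-1 \right)}\right) + 24720\right) - 30877 = \left(\left(-65 + 78 \left(\left(-6\right) \left(-1\right)\right)\right) + 24720\right) - 30877 = \left(\left(-65 + 78 \cdot 6\right) + 24720\right) - 30877 = \left(\left(-65 + 468\right) + 24720\right) - 30877 = \left(403 + 24720\right) - 30877 = 25123 - 30877 = -5754$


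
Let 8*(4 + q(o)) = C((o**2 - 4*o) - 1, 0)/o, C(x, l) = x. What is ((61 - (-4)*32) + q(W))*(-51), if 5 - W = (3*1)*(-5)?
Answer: -1525869/160 ≈ -9536.7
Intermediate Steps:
W = 20 (W = 5 - 3*1*(-5) = 5 - 3*(-5) = 5 - 1*(-15) = 5 + 15 = 20)
q(o) = -4 + (-1 + o**2 - 4*o)/(8*o) (q(o) = -4 + (((o**2 - 4*o) - 1)/o)/8 = -4 + ((-1 + o**2 - 4*o)/o)/8 = -4 + (-1 + o**2 - 4*o)/(8*o))
((61 - (-4)*32) + q(W))*(-51) = ((61 - (-4)*32) + (1/8)*(-1 + 20**2 - 36*20)/20)*(-51) = ((61 - 1*(-128)) + (1/8)*(1/20)*(-1 + 400 - 720))*(-51) = ((61 + 128) + (1/8)*(1/20)*(-321))*(-51) = (189 - 321/160)*(-51) = (29919/160)*(-51) = -1525869/160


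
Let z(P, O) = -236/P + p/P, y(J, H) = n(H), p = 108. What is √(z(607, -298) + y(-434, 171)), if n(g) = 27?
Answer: √9870427/607 ≈ 5.1758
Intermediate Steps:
y(J, H) = 27
z(P, O) = -128/P (z(P, O) = -236/P + 108/P = -128/P)
√(z(607, -298) + y(-434, 171)) = √(-128/607 + 27) = √(16261/607) = √9870427/607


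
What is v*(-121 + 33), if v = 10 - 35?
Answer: 2200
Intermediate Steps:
v = -25
v*(-121 + 33) = -25*(-121 + 33) = -25*(-88) = 2200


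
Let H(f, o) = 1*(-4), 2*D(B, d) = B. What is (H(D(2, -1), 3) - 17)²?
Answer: 441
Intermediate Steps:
D(B, d) = B/2
H(f, o) = -4
(H(D(2, -1), 3) - 17)² = (-4 - 17)² = (-21)² = 441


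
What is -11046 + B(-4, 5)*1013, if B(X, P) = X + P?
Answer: -10033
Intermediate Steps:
B(X, P) = P + X
-11046 + B(-4, 5)*1013 = -11046 + (5 - 4)*1013 = -11046 + 1*1013 = -11046 + 1013 = -10033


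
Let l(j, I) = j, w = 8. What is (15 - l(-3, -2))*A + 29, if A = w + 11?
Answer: 371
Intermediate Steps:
A = 19 (A = 8 + 11 = 19)
(15 - l(-3, -2))*A + 29 = (15 - 1*(-3))*19 + 29 = (15 + 3)*19 + 29 = 18*19 + 29 = 342 + 29 = 371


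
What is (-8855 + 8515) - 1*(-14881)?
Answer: 14541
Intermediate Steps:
(-8855 + 8515) - 1*(-14881) = -340 + 14881 = 14541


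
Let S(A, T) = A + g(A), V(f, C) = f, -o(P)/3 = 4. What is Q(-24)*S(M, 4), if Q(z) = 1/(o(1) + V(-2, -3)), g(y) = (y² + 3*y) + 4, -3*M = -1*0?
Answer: -2/7 ≈ -0.28571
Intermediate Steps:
o(P) = -12 (o(P) = -3*4 = -12)
M = 0 (M = -(-1)*0/3 = -⅓*0 = 0)
g(y) = 4 + y² + 3*y
S(A, T) = 4 + A² + 4*A (S(A, T) = A + (4 + A² + 3*A) = 4 + A² + 4*A)
Q(z) = -1/14 (Q(z) = 1/(-12 - 2) = 1/(-14) = -1/14)
Q(-24)*S(M, 4) = -(4 + 0² + 4*0)/14 = -(4 + 0 + 0)/14 = -1/14*4 = -2/7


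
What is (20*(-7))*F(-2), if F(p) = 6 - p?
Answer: -1120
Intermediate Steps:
(20*(-7))*F(-2) = (20*(-7))*(6 - 1*(-2)) = -140*(6 + 2) = -140*8 = -1120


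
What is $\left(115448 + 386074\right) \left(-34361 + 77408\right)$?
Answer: $21589017534$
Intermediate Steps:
$\left(115448 + 386074\right) \left(-34361 + 77408\right) = 501522 \cdot 43047 = 21589017534$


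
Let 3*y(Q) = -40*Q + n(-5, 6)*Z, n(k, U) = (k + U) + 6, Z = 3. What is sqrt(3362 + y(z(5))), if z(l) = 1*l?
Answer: sqrt(29721)/3 ≈ 57.466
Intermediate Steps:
z(l) = l
n(k, U) = 6 + U + k (n(k, U) = (U + k) + 6 = 6 + U + k)
y(Q) = 7 - 40*Q/3 (y(Q) = (-40*Q + (6 + 6 - 5)*3)/3 = (-40*Q + 7*3)/3 = (-40*Q + 21)/3 = (21 - 40*Q)/3 = 7 - 40*Q/3)
sqrt(3362 + y(z(5))) = sqrt(3362 + (7 - 40/3*5)) = sqrt(3362 + (7 - 200/3)) = sqrt(3362 - 179/3) = sqrt(9907/3) = sqrt(29721)/3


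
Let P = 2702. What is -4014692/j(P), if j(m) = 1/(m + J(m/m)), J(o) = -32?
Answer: -10719227640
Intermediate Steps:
j(m) = 1/(-32 + m) (j(m) = 1/(m - 32) = 1/(-32 + m))
-4014692/j(P) = -4014692/(1/(-32 + 2702)) = -4014692/(1/2670) = -4014692/1/2670 = -4014692*2670 = -10719227640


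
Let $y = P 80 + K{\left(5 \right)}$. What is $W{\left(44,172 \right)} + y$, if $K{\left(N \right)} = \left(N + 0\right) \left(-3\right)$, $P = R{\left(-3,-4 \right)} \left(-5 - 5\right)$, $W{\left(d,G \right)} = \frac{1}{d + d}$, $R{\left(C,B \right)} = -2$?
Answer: $\frac{139481}{88} \approx 1585.0$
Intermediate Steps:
$W{\left(d,G \right)} = \frac{1}{2 d}$
$P = 20$ ($P = - 2 \left(-5 - 5\right) = \left(-2\right) \left(-10\right) = 20$)
$K{\left(N \right)} = - 3 N$ ($K{\left(N \right)} = N \left(-3\right) = - 3 N$)
$y = 1585$ ($y = 20 \cdot 80 - 15 = 1600 - 15 = 1585$)
$W{\left(44,172 \right)} + y = \frac{1}{2 \cdot 44} + 1585 = \frac{1}{2} \cdot \frac{1}{44} + 1585 = \frac{1}{88} + 1585 = \frac{139481}{88}$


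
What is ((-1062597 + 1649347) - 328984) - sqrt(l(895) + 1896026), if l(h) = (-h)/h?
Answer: 257766 - 5*sqrt(75841) ≈ 2.5639e+5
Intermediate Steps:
l(h) = -1
((-1062597 + 1649347) - 328984) - sqrt(l(895) + 1896026) = ((-1062597 + 1649347) - 328984) - sqrt(-1 + 1896026) = (586750 - 328984) - sqrt(1896025) = 257766 - 5*sqrt(75841)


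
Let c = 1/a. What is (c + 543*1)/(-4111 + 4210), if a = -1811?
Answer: 983372/179289 ≈ 5.4848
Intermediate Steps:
c = -1/1811 (c = 1/(-1811) = -1/1811 ≈ -0.00055218)
(c + 543*1)/(-4111 + 4210) = (-1/1811 + 543*1)/(-4111 + 4210) = (-1/1811 + 543)/99 = (983372/1811)*(1/99) = 983372/179289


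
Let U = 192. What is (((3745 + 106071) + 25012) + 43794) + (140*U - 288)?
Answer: 205214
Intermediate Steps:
(((3745 + 106071) + 25012) + 43794) + (140*U - 288) = (((3745 + 106071) + 25012) + 43794) + (140*192 - 288) = ((109816 + 25012) + 43794) + (26880 - 288) = (134828 + 43794) + 26592 = 178622 + 26592 = 205214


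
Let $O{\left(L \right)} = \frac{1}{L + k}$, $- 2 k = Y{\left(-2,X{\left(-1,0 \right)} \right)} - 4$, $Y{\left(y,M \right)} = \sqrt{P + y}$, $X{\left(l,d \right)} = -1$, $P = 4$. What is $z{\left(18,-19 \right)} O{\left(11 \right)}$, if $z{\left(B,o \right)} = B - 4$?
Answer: $\frac{364}{337} + \frac{14 \sqrt{2}}{337} \approx 1.1389$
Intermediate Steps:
$z{\left(B,o \right)} = -4 + B$
$Y{\left(y,M \right)} = \sqrt{4 + y}$
$k = 2 - \frac{\sqrt{2}}{2}$ ($k = - \frac{\sqrt{4 - 2} - 4}{2} = - \frac{\sqrt{2} - 4}{2} = - \frac{-4 + \sqrt{2}}{2} = 2 - \frac{\sqrt{2}}{2} \approx 1.2929$)
$O{\left(L \right)} = \frac{1}{2 + L - \frac{\sqrt{2}}{2}}$ ($O{\left(L \right)} = \frac{1}{L + \left(2 - \frac{\sqrt{2}}{2}\right)} = \frac{1}{2 + L - \frac{\sqrt{2}}{2}}$)
$z{\left(18,-19 \right)} O{\left(11 \right)} = \left(-4 + 18\right) \frac{2}{4 - \sqrt{2} + 2 \cdot 11} = 14 \frac{2}{4 - \sqrt{2} + 22} = 14 \frac{2}{26 - \sqrt{2}} = \frac{28}{26 - \sqrt{2}}$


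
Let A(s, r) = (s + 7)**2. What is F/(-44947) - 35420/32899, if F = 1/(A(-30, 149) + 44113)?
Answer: -71071079191979/66012632220626 ≈ -1.0766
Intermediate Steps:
A(s, r) = (7 + s)**2
F = 1/44642 (F = 1/((7 - 30)**2 + 44113) = 1/((-23)**2 + 44113) = 1/(529 + 44113) = 1/44642 ≈ 2.2400e-5)
F/(-44947) - 35420/32899 = (1/44642)/(-44947) - 35420/32899 = (1/44642)*(-1/44947) - 35420*1/32899 = -1/2006523974 - 35420/32899 = -71071079191979/66012632220626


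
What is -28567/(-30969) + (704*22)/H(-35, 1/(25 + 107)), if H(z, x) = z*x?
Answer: -63312519259/1083915 ≈ -58411.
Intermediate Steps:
H(z, x) = x*z
-28567/(-30969) + (704*22)/H(-35, 1/(25 + 107)) = -28567/(-30969) + (704*22)/((-35/(25 + 107))) = -28567*(-1/30969) + 15488/((-35/132)) = 28567/30969 + 15488/(((1/132)*(-35))) = 28567/30969 + 15488/(-35/132) = 28567/30969 + 15488*(-132/35) = 28567/30969 - 2044416/35 = -63312519259/1083915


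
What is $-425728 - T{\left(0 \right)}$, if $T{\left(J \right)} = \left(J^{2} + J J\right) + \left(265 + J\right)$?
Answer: $-425993$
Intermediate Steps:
$T{\left(J \right)} = 265 + J + 2 J^{2}$ ($T{\left(J \right)} = \left(J^{2} + J^{2}\right) + \left(265 + J\right) = 2 J^{2} + \left(265 + J\right) = 265 + J + 2 J^{2}$)
$-425728 - T{\left(0 \right)} = -425728 - \left(265 + 0 + 2 \cdot 0^{2}\right) = -425728 - \left(265 + 0 + 2 \cdot 0\right) = -425728 - \left(265 + 0 + 0\right) = -425728 - 265 = -425993$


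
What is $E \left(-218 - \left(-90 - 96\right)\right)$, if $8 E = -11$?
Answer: $44$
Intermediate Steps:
$E = - \frac{11}{8}$ ($E = \frac{1}{8} \left(-11\right) = - \frac{11}{8} \approx -1.375$)
$E \left(-218 - \left(-90 - 96\right)\right) = - \frac{11 \left(-218 - \left(-90 - 96\right)\right)}{8} = - \frac{11 \left(-218 - -186\right)}{8} = - \frac{11 \left(-218 + 186\right)}{8} = \left(- \frac{11}{8}\right) \left(-32\right) = 44$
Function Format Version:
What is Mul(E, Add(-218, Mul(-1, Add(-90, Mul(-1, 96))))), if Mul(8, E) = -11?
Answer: 44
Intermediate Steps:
E = Rational(-11, 8) (E = Mul(Rational(1, 8), -11) = Rational(-11, 8) ≈ -1.3750)
Mul(E, Add(-218, Mul(-1, Add(-90, Mul(-1, 96))))) = Mul(Rational(-11, 8), Add(-218, Mul(-1, Add(-90, Mul(-1, 96))))) = Mul(Rational(-11, 8), Add(-218, Mul(-1, Add(-90, -96)))) = Mul(Rational(-11, 8), Add(-218, Mul(-1, -186))) = Mul(Rational(-11, 8), Add(-218, 186)) = Mul(Rational(-11, 8), -32) = 44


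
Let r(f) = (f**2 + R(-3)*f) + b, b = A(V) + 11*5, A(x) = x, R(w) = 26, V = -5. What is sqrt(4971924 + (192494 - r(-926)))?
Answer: 2*sqrt(1082742) ≈ 2081.1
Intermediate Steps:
b = 50 (b = -5 + 11*5 = -5 + 55 = 50)
r(f) = 50 + f**2 + 26*f (r(f) = (f**2 + 26*f) + 50 = 50 + f**2 + 26*f)
sqrt(4971924 + (192494 - r(-926))) = sqrt(4971924 + (192494 - (50 + (-926)**2 + 26*(-926)))) = sqrt(4971924 + (192494 - (50 + 857476 - 24076))) = sqrt(4971924 + (192494 - 1*833450)) = sqrt(4971924 + (192494 - 833450)) = sqrt(4971924 - 640956) = sqrt(4330968) = 2*sqrt(1082742)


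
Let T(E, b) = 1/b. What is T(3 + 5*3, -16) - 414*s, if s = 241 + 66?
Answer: -2033569/16 ≈ -1.2710e+5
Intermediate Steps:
s = 307
T(3 + 5*3, -16) - 414*s = 1/(-16) - 414*307 = -1/16 - 127098 = -2033569/16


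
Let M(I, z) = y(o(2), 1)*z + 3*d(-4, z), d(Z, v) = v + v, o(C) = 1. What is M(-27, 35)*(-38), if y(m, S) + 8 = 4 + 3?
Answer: -6650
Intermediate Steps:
d(Z, v) = 2*v
y(m, S) = -1 (y(m, S) = -8 + (4 + 3) = -8 + 7 = -1)
M(I, z) = 5*z (M(I, z) = -z + 3*(2*z) = -z + 6*z = 5*z)
M(-27, 35)*(-38) = (5*35)*(-38) = 175*(-38) = -6650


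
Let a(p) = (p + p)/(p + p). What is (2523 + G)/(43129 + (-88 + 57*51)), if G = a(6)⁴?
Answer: 631/11487 ≈ 0.054932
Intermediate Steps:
a(p) = 1 (a(p) = (2*p)/((2*p)) = (2*p)*(1/(2*p)) = 1)
G = 1 (G = 1⁴ = 1)
(2523 + G)/(43129 + (-88 + 57*51)) = (2523 + 1)/(43129 + (-88 + 57*51)) = 2524/(43129 + (-88 + 2907)) = 2524/(43129 + 2819) = 2524/45948 = 2524*(1/45948) = 631/11487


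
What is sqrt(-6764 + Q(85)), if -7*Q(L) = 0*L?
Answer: 2*I*sqrt(1691) ≈ 82.244*I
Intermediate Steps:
Q(L) = 0 (Q(L) = -0*L = -1/7*0 = 0)
sqrt(-6764 + Q(85)) = sqrt(-6764 + 0) = sqrt(-6764) = 2*I*sqrt(1691)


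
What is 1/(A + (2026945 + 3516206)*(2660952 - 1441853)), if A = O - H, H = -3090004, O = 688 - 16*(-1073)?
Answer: 1/6757652948809 ≈ 1.4798e-13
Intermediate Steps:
O = 17856 (O = 688 + 17168 = 17856)
A = 3107860 (A = 17856 - 1*(-3090004) = 17856 + 3090004 = 3107860)
1/(A + (2026945 + 3516206)*(2660952 - 1441853)) = 1/(3107860 + (2026945 + 3516206)*(2660952 - 1441853)) = 1/(3107860 + 5543151*1219099) = 1/(3107860 + 6757649840949) = 1/6757652948809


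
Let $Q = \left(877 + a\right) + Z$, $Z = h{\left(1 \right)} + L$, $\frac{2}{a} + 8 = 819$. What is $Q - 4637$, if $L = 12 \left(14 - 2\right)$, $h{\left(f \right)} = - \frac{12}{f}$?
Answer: $- \frac{2942306}{811} \approx -3628.0$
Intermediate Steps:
$L = 144$ ($L = 12 \cdot 12 = 144$)
$a = \frac{2}{811}$ ($a = \frac{2}{-8 + 819} = \frac{2}{811} \approx 0.0024661$)
$Z = 132$ ($Z = - \frac{12}{1} + 144 = \left(-12\right) 1 + 144 = -12 + 144 = 132$)
$Q = \frac{818301}{811}$ ($Q = \left(877 + \frac{2}{811}\right) + 132 = \frac{711249}{811} + 132 = \frac{818301}{811} \approx 1009.0$)
$Q - 4637 = \frac{818301}{811} - 4637 = - \frac{2942306}{811}$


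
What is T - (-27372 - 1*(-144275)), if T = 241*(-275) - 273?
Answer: -183451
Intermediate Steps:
T = -66548 (T = -66275 - 273 = -66548)
T - (-27372 - 1*(-144275)) = -66548 - (-27372 - 1*(-144275)) = -66548 - (-27372 + 144275) = -66548 - 1*116903 = -66548 - 116903 = -183451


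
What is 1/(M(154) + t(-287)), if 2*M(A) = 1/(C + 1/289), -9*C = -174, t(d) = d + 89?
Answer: -33530/6638073 ≈ -0.0050512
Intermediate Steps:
t(d) = 89 + d
C = 58/3 (C = -⅑*(-174) = 58/3 ≈ 19.333)
M(A) = 867/33530 (M(A) = 1/(2*(58/3 + 1/289)) = 1/(2*(16765/867)) = (½)*(867/16765) = 867/33530)
1/(M(154) + t(-287)) = 1/(867/33530 + (89 - 287)) = 1/(867/33530 - 198) = 1/(-6638073/33530) = -33530/6638073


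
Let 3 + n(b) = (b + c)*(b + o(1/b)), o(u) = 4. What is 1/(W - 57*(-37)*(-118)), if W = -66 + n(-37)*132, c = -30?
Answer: 1/42528 ≈ 2.3514e-5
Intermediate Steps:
n(b) = -3 + (-30 + b)*(4 + b) (n(b) = -3 + (b - 30)*(b + 4) = -3 + (-30 + b)*(4 + b))
W = 291390 (W = -66 + (-123 + (-37)**2 - 26*(-37))*132 = -66 + (-123 + 1369 + 962)*132 = -66 + 2208*132 = -66 + 291456 = 291390)
1/(W - 57*(-37)*(-118)) = 1/(291390 - 57*(-37)*(-118)) = 1/(291390 + 2109*(-118)) = 1/(291390 - 248862) = 1/42528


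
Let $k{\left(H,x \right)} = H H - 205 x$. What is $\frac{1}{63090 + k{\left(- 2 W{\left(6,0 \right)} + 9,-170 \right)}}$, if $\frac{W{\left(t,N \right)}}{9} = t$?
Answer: $\frac{1}{107741} \approx 9.2815 \cdot 10^{-6}$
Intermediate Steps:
$W{\left(t,N \right)} = 9 t$
$k{\left(H,x \right)} = H^{2} - 205 x$
$\frac{1}{63090 + k{\left(- 2 W{\left(6,0 \right)} + 9,-170 \right)}} = \frac{1}{63090 + \left(\left(- 2 \cdot 9 \cdot 6 + 9\right)^{2} - -34850\right)} = \frac{1}{63090 + \left(\left(\left(-2\right) 54 + 9\right)^{2} + 34850\right)} = \frac{1}{63090 + \left(\left(-108 + 9\right)^{2} + 34850\right)} = \frac{1}{63090 + \left(\left(-99\right)^{2} + 34850\right)} = \frac{1}{63090 + \left(9801 + 34850\right)} = \frac{1}{63090 + 44651} = \frac{1}{107741}$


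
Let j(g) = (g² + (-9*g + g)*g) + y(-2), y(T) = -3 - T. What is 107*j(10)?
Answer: -75007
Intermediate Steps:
j(g) = -1 - 7*g² (j(g) = (g² + (-9*g + g)*g) + (-3 - 1*(-2)) = (g² + (-8*g)*g) + (-3 + 2) = (g² - 8*g²) - 1 = -7*g² - 1 = -1 - 7*g²)
107*j(10) = 107*(-1 - 7*10²) = 107*(-1 - 7*100) = 107*(-1 - 700) = 107*(-701) = -75007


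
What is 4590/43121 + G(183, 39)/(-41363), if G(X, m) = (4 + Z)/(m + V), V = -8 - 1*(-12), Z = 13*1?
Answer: 8163082253/76695398689 ≈ 0.10644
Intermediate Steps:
Z = 13
V = 4 (V = -8 + 12 = 4)
G(X, m) = 17/(4 + m) (G(X, m) = (4 + 13)/(m + 4) = 17/(4 + m))
4590/43121 + G(183, 39)/(-41363) = 4590/43121 + (17/(4 + 39))/(-41363) = 4590*(1/43121) + (17/43)*(-1/41363) = 4590/43121 + (17*(1/43))*(-1/41363) = 4590/43121 + (17/43)*(-1/41363) = 4590/43121 - 17/1778609 = 8163082253/76695398689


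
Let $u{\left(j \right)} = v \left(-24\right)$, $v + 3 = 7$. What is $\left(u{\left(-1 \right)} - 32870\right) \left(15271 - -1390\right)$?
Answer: $-549246526$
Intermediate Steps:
$v = 4$ ($v = -3 + 7 = 4$)
$u{\left(j \right)} = -96$ ($u{\left(j \right)} = 4 \left(-24\right) = -96$)
$\left(u{\left(-1 \right)} - 32870\right) \left(15271 - -1390\right) = \left(-96 - 32870\right) \left(15271 - -1390\right) = - 32966 \left(15271 + \left(-35 + 1425\right)\right) = - 32966 \left(15271 + 1390\right) = \left(-32966\right) 16661 = -549246526$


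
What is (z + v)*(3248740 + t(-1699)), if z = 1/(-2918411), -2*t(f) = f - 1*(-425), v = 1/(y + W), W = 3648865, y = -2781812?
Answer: 6665635503966/2530417012783 ≈ 2.6342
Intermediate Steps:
v = 1/867053 (v = 1/(-2781812 + 3648865) = 1/867053 ≈ 1.1533e-6)
t(f) = -425/2 - f/2 (t(f) = -(f - 1*(-425))/2 = -(f + 425)/2 = -(425 + f)/2 = -425/2 - f/2)
z = -1/2918411 ≈ -3.4265e-7
(z + v)*(3248740 + t(-1699)) = (-1/2918411 + 1/867053)*(3248740 + (-425/2 - ½*(-1699))) = 2051358*(3248740 + (-425/2 + 1699/2))/2530417012783 = 2051358*(3248740 + 637)/2530417012783 = (2051358/2530417012783)*3249377 = 6665635503966/2530417012783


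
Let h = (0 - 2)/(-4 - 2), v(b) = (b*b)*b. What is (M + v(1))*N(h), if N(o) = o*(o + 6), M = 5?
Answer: 38/3 ≈ 12.667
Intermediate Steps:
v(b) = b³ (v(b) = b²*b = b³)
h = ⅓ (h = -2/(-6) = -2*(-⅙) = ⅓ ≈ 0.33333)
N(o) = o*(6 + o)
(M + v(1))*N(h) = (5 + 1³)*((6 + ⅓)/3) = (5 + 1)*((⅓)*(19/3)) = 6*(19/9) = 38/3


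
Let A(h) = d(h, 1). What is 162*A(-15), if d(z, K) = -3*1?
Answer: -486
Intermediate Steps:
d(z, K) = -3
A(h) = -3
162*A(-15) = 162*(-3) = -486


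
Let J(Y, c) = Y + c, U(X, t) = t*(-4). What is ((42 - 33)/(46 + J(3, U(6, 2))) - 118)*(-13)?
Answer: 62777/41 ≈ 1531.1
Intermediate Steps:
U(X, t) = -4*t
((42 - 33)/(46 + J(3, U(6, 2))) - 118)*(-13) = ((42 - 33)/(46 + (3 - 4*2)) - 118)*(-13) = (9/(46 + (3 - 8)) - 118)*(-13) = (9/(46 - 5) - 118)*(-13) = (9/41 - 118)*(-13) = -4829/41*(-13) = 62777/41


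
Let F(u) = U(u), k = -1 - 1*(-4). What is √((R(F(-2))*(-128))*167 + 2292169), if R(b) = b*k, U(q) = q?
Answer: 5*√96817 ≈ 1555.8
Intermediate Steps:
k = 3 (k = -1 + 4 = 3)
F(u) = u
R(b) = 3*b (R(b) = b*3 = 3*b)
√((R(F(-2))*(-128))*167 + 2292169) = √(((3*(-2))*(-128))*167 + 2292169) = √(-6*(-128)*167 + 2292169) = √(768*167 + 2292169) = √(128256 + 2292169) = √2420425 = 5*√96817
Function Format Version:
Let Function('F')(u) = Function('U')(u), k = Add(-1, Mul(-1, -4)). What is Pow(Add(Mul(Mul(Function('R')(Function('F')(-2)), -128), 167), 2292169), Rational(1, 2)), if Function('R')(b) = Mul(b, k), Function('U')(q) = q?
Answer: Mul(5, Pow(96817, Rational(1, 2))) ≈ 1555.8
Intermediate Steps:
k = 3 (k = Add(-1, 4) = 3)
Function('F')(u) = u
Function('R')(b) = Mul(3, b) (Function('R')(b) = Mul(b, 3) = Mul(3, b))
Pow(Add(Mul(Mul(Function('R')(Function('F')(-2)), -128), 167), 2292169), Rational(1, 2)) = Pow(Add(Mul(Mul(Mul(3, -2), -128), 167), 2292169), Rational(1, 2)) = Pow(Add(Mul(Mul(-6, -128), 167), 2292169), Rational(1, 2)) = Pow(Add(Mul(768, 167), 2292169), Rational(1, 2)) = Pow(Add(128256, 2292169), Rational(1, 2)) = Pow(2420425, Rational(1, 2)) = Mul(5, Pow(96817, Rational(1, 2)))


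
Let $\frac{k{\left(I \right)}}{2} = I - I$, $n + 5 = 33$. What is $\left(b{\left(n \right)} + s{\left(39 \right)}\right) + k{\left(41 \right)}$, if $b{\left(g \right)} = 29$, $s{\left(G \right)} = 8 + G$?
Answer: $76$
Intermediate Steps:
$n = 28$ ($n = -5 + 33 = 28$)
$k{\left(I \right)} = 0$ ($k{\left(I \right)} = 2 \left(I - I\right) = 2 \cdot 0 = 0$)
$\left(b{\left(n \right)} + s{\left(39 \right)}\right) + k{\left(41 \right)} = \left(29 + \left(8 + 39\right)\right) + 0 = \left(29 + 47\right) + 0 = 76 + 0 = 76$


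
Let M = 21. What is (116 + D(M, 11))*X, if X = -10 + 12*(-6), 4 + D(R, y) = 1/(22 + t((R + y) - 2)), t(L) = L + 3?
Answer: -505202/55 ≈ -9185.5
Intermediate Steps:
t(L) = 3 + L
D(R, y) = -4 + 1/(23 + R + y) (D(R, y) = -4 + 1/(22 + (3 + ((R + y) - 2))) = -4 + 1/(22 + (3 + (-2 + R + y))) = -4 + 1/(22 + (1 + R + y)) = -4 + 1/(23 + R + y))
X = -82 (X = -10 - 72 = -82)
(116 + D(M, 11))*X = (116 + (-91 - 4*21 - 4*11)/(23 + 21 + 11))*(-82) = (116 + (-91 - 84 - 44)/55)*(-82) = (116 + (1/55)*(-219))*(-82) = (116 - 219/55)*(-82) = (6161/55)*(-82) = -505202/55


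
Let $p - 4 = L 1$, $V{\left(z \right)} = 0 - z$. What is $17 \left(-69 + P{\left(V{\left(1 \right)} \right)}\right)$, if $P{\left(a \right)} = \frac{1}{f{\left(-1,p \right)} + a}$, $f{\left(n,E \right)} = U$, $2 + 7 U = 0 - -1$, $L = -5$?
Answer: $- \frac{9503}{8} \approx -1187.9$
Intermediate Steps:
$V{\left(z \right)} = - z$
$p = -1$ ($p = 4 - 5 = -1$)
$U = - \frac{1}{7}$ ($U = - \frac{2}{7} + \frac{0 - -1}{7} = - \frac{2}{7} + \frac{0 + 1}{7} = - \frac{2}{7} + \frac{1}{7} \cdot 1 = - \frac{2}{7} + \frac{1}{7} = - \frac{1}{7} \approx -0.14286$)
$f{\left(n,E \right)} = - \frac{1}{7}$
$P{\left(a \right)} = \frac{1}{- \frac{1}{7} + a}$
$17 \left(-69 + P{\left(V{\left(1 \right)} \right)}\right) = 17 \left(-69 + \frac{7}{-1 + 7 \left(\left(-1\right) 1\right)}\right) = 17 \left(-69 + \frac{7}{-1 + 7 \left(-1\right)}\right) = 17 \left(-69 + \frac{7}{-1 - 7}\right) = 17 \left(-69 + \frac{7}{-8}\right) = 17 \left(-69 + 7 \left(- \frac{1}{8}\right)\right) = 17 \left(-69 - \frac{7}{8}\right) = 17 \left(- \frac{559}{8}\right) = - \frac{9503}{8}$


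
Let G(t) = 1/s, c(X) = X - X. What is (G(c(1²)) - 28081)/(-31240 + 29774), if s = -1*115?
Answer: 1614658/84295 ≈ 19.155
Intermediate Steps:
s = -115
c(X) = 0
G(t) = -1/115 (G(t) = 1/(-115) = -1/115)
(G(c(1²)) - 28081)/(-31240 + 29774) = (-1/115 - 28081)/(-31240 + 29774) = -3229316/115/(-1466) = -3229316/115*(-1/1466) = 1614658/84295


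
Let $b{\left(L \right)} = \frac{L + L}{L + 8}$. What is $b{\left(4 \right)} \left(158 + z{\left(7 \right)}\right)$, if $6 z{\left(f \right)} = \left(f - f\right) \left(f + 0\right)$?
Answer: $\frac{316}{3} \approx 105.33$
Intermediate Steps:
$b{\left(L \right)} = \frac{2 L}{8 + L}$
$z{\left(f \right)} = 0$ ($z{\left(f \right)} = \frac{\left(f - f\right) \left(f + 0\right)}{6} = \frac{0 f}{6} = \frac{1}{6} \cdot 0 = 0$)
$b{\left(4 \right)} \left(158 + z{\left(7 \right)}\right) = 2 \cdot 4 \frac{1}{8 + 4} \left(158 + 0\right) = 2 \cdot 4 \cdot \frac{1}{12} \cdot 158 = \frac{2}{3} \cdot 158 = \frac{316}{3}$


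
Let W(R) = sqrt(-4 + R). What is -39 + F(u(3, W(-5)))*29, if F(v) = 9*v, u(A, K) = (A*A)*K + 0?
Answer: -39 + 7047*I ≈ -39.0 + 7047.0*I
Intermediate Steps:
u(A, K) = K*A**2 (u(A, K) = A**2*K + 0 = K*A**2 + 0 = K*A**2)
-39 + F(u(3, W(-5)))*29 = -39 + (9*(sqrt(-4 - 5)*3**2))*29 = -39 + (9*(sqrt(-9)*9))*29 = -39 + (9*((3*I)*9))*29 = -39 + (9*(27*I))*29 = -39 + (243*I)*29 = -39 + 7047*I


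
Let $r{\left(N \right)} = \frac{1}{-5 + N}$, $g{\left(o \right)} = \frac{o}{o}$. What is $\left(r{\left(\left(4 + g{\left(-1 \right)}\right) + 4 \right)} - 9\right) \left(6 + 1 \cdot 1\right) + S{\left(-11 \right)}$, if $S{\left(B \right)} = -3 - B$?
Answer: $- \frac{213}{4} \approx -53.25$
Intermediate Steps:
$g{\left(o \right)} = 1$
$\left(r{\left(\left(4 + g{\left(-1 \right)}\right) + 4 \right)} - 9\right) \left(6 + 1 \cdot 1\right) + S{\left(-11 \right)} = \left(\frac{1}{-5 + \left(\left(4 + 1\right) + 4\right)} - 9\right) \left(6 + 1 \cdot 1\right) - -8 = \left(\frac{1}{-5 + \left(5 + 4\right)} - 9\right) \left(6 + 1\right) + \left(-3 + 11\right) = \left(\frac{1}{-5 + 9} - 9\right) 7 + 8 = \left(\frac{1}{4} - 9\right) 7 + 8 = \left(- \frac{35}{4}\right) 7 + 8 = - \frac{245}{4} + 8 = - \frac{213}{4}$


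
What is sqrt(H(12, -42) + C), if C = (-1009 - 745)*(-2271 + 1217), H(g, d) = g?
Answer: 2*sqrt(462182) ≈ 1359.7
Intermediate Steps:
C = 1848716 (C = -1754*(-1054) = 1848716)
sqrt(H(12, -42) + C) = sqrt(12 + 1848716) = sqrt(1848728) = 2*sqrt(462182)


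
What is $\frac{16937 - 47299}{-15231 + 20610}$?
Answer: $- \frac{30362}{5379} \approx -5.6445$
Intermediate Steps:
$\frac{16937 - 47299}{-15231 + 20610} = \frac{16937 - 47299}{5379} = \left(-30362\right) \frac{1}{5379} = - \frac{30362}{5379}$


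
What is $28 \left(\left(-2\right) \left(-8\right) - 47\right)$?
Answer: $-868$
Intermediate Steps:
$28 \left(\left(-2\right) \left(-8\right) - 47\right) = 28 \left(16 - 47\right) = 28 \left(-31\right) = -868$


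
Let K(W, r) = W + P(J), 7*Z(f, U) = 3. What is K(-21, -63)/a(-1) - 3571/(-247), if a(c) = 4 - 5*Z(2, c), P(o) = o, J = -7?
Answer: -153/247 ≈ -0.61943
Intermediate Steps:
Z(f, U) = 3/7 (Z(f, U) = (⅐)*3 = 3/7)
a(c) = 13/7 (a(c) = 4 - 5*3/7 = 4 - 15/7 = 13/7)
K(W, r) = -7 + W (K(W, r) = W - 7 = -7 + W)
K(-21, -63)/a(-1) - 3571/(-247) = (-7 - 21)/(13/7) - 3571/(-247) = -28*7/13 - 3571*(-1/247) = -196/13 + 3571/247 = -153/247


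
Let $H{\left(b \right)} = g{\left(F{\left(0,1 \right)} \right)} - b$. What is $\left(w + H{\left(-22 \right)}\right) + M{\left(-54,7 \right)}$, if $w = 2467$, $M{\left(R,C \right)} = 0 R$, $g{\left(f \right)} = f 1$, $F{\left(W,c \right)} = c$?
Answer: $2490$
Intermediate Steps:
$g{\left(f \right)} = f$
$M{\left(R,C \right)} = 0$
$H{\left(b \right)} = 1 - b$
$\left(w + H{\left(-22 \right)}\right) + M{\left(-54,7 \right)} = \left(2467 + \left(1 - -22\right)\right) + 0 = \left(2467 + \left(1 + 22\right)\right) + 0 = \left(2467 + 23\right) + 0 = 2490 + 0 = 2490$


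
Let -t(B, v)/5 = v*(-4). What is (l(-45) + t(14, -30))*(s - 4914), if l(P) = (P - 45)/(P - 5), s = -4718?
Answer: 28809312/5 ≈ 5.7619e+6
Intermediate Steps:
t(B, v) = 20*v (t(B, v) = -5*v*(-4) = -(-20)*v = 20*v)
l(P) = (-45 + P)/(-5 + P)
(l(-45) + t(14, -30))*(s - 4914) = ((-45 - 45)/(-5 - 45) + 20*(-30))*(-4718 - 4914) = (-90/(-50) - 600)*(-9632) = (-1/50*(-90) - 600)*(-9632) = (9/5 - 600)*(-9632) = -2991/5*(-9632) = 28809312/5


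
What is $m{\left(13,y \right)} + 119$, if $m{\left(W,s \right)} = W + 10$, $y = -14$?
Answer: $142$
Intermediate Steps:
$m{\left(W,s \right)} = 10 + W$
$m{\left(13,y \right)} + 119 = \left(10 + 13\right) + 119 = 23 + 119 = 142$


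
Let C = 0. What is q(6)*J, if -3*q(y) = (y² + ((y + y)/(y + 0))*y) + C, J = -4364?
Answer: 69824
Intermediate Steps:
q(y) = -2*y/3 - y²/3 (q(y) = -((y² + ((y + y)/(y + 0))*y) + 0)/3 = -((y² + ((2*y)/y)*y) + 0)/3 = -((y² + 2*y) + 0)/3 = -(y² + 2*y)/3 = -2*y/3 - y²/3)
q(6)*J = ((⅓)*6*(-2 - 1*6))*(-4364) = ((⅓)*6*(-2 - 6))*(-4364) = ((⅓)*6*(-8))*(-4364) = -16*(-4364) = 69824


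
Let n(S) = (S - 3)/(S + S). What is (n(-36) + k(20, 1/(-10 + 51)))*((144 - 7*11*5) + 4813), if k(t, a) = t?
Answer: 187833/2 ≈ 93917.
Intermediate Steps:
n(S) = (-3 + S)/(2*S) (n(S) = (-3 + S)/((2*S)) = (-3 + S)*(1/(2*S)) = (-3 + S)/(2*S))
(n(-36) + k(20, 1/(-10 + 51)))*((144 - 7*11*5) + 4813) = ((½)*(-3 - 36)/(-36) + 20)*((144 - 7*11*5) + 4813) = ((½)*(-1/36)*(-39) + 20)*((144 - 77*5) + 4813) = (13/24 + 20)*((144 - 385) + 4813) = 493*(-241 + 4813)/24 = (493/24)*4572 = 187833/2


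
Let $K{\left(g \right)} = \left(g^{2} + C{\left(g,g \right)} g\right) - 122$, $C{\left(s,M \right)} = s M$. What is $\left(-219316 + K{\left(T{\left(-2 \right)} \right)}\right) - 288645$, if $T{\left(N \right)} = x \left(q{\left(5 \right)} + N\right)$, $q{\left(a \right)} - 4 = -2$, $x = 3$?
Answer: $-508083$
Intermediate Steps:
$q{\left(a \right)} = 2$ ($q{\left(a \right)} = 4 - 2 = 2$)
$C{\left(s,M \right)} = M s$
$T{\left(N \right)} = 6 + 3 N$ ($T{\left(N \right)} = 3 \left(2 + N\right) = 6 + 3 N$)
$K{\left(g \right)} = -122 + g^{2} + g^{3}$ ($K{\left(g \right)} = \left(g^{2} + g g g\right) - 122 = \left(g^{2} + g^{2} g\right) - 122 = \left(g^{2} + g^{3}\right) - 122 = -122 + g^{2} + g^{3}$)
$\left(-219316 + K{\left(T{\left(-2 \right)} \right)}\right) - 288645 = \left(-219316 + \left(-122 + \left(6 + 3 \left(-2\right)\right)^{2} + \left(6 + 3 \left(-2\right)\right)^{3}\right)\right) - 288645 = \left(-219316 + \left(-122 + \left(6 - 6\right)^{2} + \left(6 - 6\right)^{3}\right)\right) - 288645 = \left(-219316 + \left(-122 + 0^{2} + 0^{3}\right)\right) - 288645 = \left(-219316 + \left(-122 + 0 + 0\right)\right) - 288645 = \left(-219316 - 122\right) - 288645 = -219438 - 288645 = -508083$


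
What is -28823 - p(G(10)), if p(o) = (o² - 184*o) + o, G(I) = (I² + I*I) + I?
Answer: -34493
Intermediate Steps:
G(I) = I + 2*I² (G(I) = (I² + I²) + I = 2*I² + I = I + 2*I²)
p(o) = o² - 183*o
-28823 - p(G(10)) = -28823 - 10*(1 + 2*10)*(-183 + 10*(1 + 2*10)) = -28823 - 10*(1 + 20)*(-183 + 10*(1 + 20)) = -28823 - 10*21*(-183 + 10*21) = -28823 - 210*(-183 + 210) = -28823 - 210*27 = -28823 - 1*5670 = -28823 - 5670 = -34493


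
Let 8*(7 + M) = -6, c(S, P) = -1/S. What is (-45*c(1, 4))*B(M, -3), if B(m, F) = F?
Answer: -135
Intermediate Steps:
M = -31/4 (M = -7 + (⅛)*(-6) = -7 - ¾ = -31/4 ≈ -7.7500)
(-45*c(1, 4))*B(M, -3) = -(-45)/1*(-3) = -(-45)*(-3) = -45*(-1)*(-3) = 45*(-3) = -135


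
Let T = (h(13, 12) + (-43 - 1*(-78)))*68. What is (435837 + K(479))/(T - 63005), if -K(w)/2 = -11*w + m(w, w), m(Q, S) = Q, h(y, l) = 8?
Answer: -63631/8583 ≈ -7.4136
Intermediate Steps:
T = 2924 (T = (8 + (-43 - 1*(-78)))*68 = (8 + (-43 + 78))*68 = (8 + 35)*68 = 43*68 = 2924)
K(w) = 20*w (K(w) = -2*(-11*w + w) = -(-20)*w = 20*w)
(435837 + K(479))/(T - 63005) = (435837 + 20*479)/(2924 - 63005) = (435837 + 9580)/(-60081) = 445417*(-1/60081) = -63631/8583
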